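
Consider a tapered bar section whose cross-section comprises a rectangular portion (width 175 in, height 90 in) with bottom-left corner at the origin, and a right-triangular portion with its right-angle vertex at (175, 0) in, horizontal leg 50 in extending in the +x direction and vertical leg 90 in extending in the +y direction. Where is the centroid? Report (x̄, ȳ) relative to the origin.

x̄ = 100.52 in, ȳ = 43.12 in

rectangular portion: A = 175 × 90 = 15750.00, centroid at (87.50, 45.00).
triangular portion: A = ½·50·90 = 2250.00, centroid at (191.67, 30.00).
ΣA = 18000.00 in²
ΣAx̄ = (15750.00)(87.50) + (2250.00)(191.67) = 1809375.00 in³
ΣAȳ = (15750.00)(45.00) + (2250.00)(30.00) = 776250.00 in³
x̄ = 1809375.00 / 18000.00 = 100.52 in
ȳ = 776250.00 / 18000.00 = 43.12 in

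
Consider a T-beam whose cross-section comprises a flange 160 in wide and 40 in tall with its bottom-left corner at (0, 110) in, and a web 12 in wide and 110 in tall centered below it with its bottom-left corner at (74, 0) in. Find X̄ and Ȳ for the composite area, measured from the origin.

X̄ = 80.00 in, Ȳ = 117.18 in

web: A = 12 × 110 = 1320.00, centroid at (80.00, 55.00).
flange: A = 160 × 40 = 6400.00, centroid at (80.00, 130.00).
ΣA = 7720.00 in²
ΣAX̄ = (1320.00)(80.00) + (6400.00)(80.00) = 617600.00 in³
ΣAȲ = (1320.00)(55.00) + (6400.00)(130.00) = 904600.00 in³
X̄ = 617600.00 / 7720.00 = 80.00 in
Ȳ = 904600.00 / 7720.00 = 117.18 in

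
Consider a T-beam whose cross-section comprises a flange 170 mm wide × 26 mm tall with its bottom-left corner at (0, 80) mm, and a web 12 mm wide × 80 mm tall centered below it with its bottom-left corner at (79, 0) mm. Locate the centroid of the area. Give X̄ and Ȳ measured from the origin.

X̄ = 85.00 mm, Ȳ = 83.54 mm

web: A = 12 × 80 = 960.00, centroid at (85.00, 40.00).
flange: A = 170 × 26 = 4420.00, centroid at (85.00, 93.00).
ΣA = 5380.00 mm², ΣAX̄ = 457300.00 mm³, ΣAȲ = 449460.00 mm³.
X̄ = 457300.00/5380.00 = 85.00 mm; Ȳ = 449460.00/5380.00 = 83.54 mm.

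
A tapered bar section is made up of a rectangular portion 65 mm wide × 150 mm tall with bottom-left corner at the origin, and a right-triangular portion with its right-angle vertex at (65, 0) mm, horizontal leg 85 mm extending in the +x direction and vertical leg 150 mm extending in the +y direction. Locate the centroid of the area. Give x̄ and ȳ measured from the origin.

rectangular portion: A = 65 × 150 = 9750.00, centroid at (32.50, 75.00).
triangular portion: A = ½·85·150 = 6375.00, centroid at (93.33, 50.00).
ΣA = 16125.00 mm²
ΣAx̄ = (9750.00)(32.50) + (6375.00)(93.33) = 911875.00 mm³
ΣAȳ = (9750.00)(75.00) + (6375.00)(50.00) = 1050000.00 mm³
x̄ = 911875.00 / 16125.00 = 56.55 mm
ȳ = 1050000.00 / 16125.00 = 65.12 mm

x̄ = 56.55 mm, ȳ = 65.12 mm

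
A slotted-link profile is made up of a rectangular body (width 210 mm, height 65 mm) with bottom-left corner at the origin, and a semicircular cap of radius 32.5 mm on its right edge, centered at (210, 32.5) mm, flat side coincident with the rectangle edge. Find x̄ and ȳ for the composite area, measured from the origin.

rectangular body: A = 210 × 65 = 13650.00, centroid at (105.00, 32.50).
semicircular end: A = ½π·32.5² = 1659.15, centroid at (223.79, 32.50).
ΣA = 15309.15 mm²
ΣAx̄ = (13650.00)(105.00) + (1659.15)(223.79) = 1804557.68 mm³
ΣAȳ = (13650.00)(32.50) + (1659.15)(32.50) = 497547.49 mm³
x̄ = 1804557.68 / 15309.15 = 117.87 mm
ȳ = 497547.49 / 15309.15 = 32.50 mm

x̄ = 117.87 mm, ȳ = 32.50 mm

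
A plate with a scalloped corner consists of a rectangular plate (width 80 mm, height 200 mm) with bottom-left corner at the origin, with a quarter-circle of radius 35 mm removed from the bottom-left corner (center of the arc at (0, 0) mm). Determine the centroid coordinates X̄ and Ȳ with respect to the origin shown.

Part | A | x̄ᵢ | ȳᵢ | A·x̄ᵢ | A·ȳᵢ
plate | 16000.00 | 40.00 | 100.00 | 640000.00 | 1600000.00
removed quarter-circle | -962.11 | 14.85 | 14.85 | -14291.67 | -14291.67
Σ | 15037.89 |  |  | 625708.33 | 1585708.33
X̄ = 625708.33 / 15037.89 = 41.61 mm
Ȳ = 1585708.33 / 15037.89 = 105.45 mm

X̄ = 41.61 mm, Ȳ = 105.45 mm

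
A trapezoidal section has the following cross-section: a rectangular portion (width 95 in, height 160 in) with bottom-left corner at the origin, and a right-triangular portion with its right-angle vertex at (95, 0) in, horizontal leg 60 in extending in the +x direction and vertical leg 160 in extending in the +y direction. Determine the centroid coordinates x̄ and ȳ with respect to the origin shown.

x̄ = 63.70 in, ȳ = 73.60 in

Part | A | x̄ᵢ | ȳᵢ | A·x̄ᵢ | A·ȳᵢ
rectangular portion | 15200.00 | 47.50 | 80.00 | 722000.00 | 1216000.00
triangular portion | 4800.00 | 115.00 | 53.33 | 552000.00 | 256000.00
Σ | 20000.00 |  |  | 1274000.00 | 1472000.00
x̄ = 1274000.00 / 20000.00 = 63.70 in
ȳ = 1472000.00 / 20000.00 = 73.60 in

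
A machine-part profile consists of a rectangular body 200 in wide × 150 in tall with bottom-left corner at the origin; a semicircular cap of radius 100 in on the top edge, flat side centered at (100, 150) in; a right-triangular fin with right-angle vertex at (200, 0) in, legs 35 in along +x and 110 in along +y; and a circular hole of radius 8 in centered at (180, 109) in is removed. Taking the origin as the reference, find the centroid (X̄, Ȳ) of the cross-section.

X̄ = 104.19 in, Ȳ = 112.19 in

rectangular body: A = 200 × 150 = 30000.00, centroid at (100.00, 75.00).
semicircular top: A = ½π·100² = 15707.96, centroid at (100.00, 192.44).
triangular fin: A = ½·35·110 = 1925.00, centroid at (211.67, 36.67).
hole: A = −π·8² = -201.06, centroid at (180.00, 109.00).
ΣA = 47431.90 in², ΣAX̄ = 4942063.51 in³, ΣAȲ = 5321528.74 in³.
X̄ = 4942063.51/47431.90 = 104.19 in; Ȳ = 5321528.74/47431.90 = 112.19 in.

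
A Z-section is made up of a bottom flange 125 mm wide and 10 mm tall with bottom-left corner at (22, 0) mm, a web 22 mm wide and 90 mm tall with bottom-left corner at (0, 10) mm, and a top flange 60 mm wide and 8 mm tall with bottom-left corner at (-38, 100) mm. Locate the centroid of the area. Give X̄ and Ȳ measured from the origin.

X̄ = 33.31 mm, Ȳ = 44.49 mm

Part | A | x̄ᵢ | ȳᵢ | A·x̄ᵢ | A·ȳᵢ
bottom flange | 1250.00 | 84.50 | 5.00 | 105625.00 | 6250.00
web | 1980.00 | 11.00 | 55.00 | 21780.00 | 108900.00
top flange | 480.00 | -8.00 | 104.00 | -3840.00 | 49920.00
Σ | 3710.00 |  |  | 123565.00 | 165070.00
X̄ = 123565.00 / 3710.00 = 33.31 mm
Ȳ = 165070.00 / 3710.00 = 44.49 mm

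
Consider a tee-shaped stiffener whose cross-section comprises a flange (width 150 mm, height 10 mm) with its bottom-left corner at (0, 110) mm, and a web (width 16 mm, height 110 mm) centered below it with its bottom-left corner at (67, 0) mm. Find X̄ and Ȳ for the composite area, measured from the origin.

web: A = 16 × 110 = 1760.00, centroid at (75.00, 55.00).
flange: A = 150 × 10 = 1500.00, centroid at (75.00, 115.00).
ΣA = 3260.00 mm², ΣAX̄ = 244500.00 mm³, ΣAȲ = 269300.00 mm³.
X̄ = 244500.00/3260.00 = 75.00 mm; Ȳ = 269300.00/3260.00 = 82.61 mm.

X̄ = 75.00 mm, Ȳ = 82.61 mm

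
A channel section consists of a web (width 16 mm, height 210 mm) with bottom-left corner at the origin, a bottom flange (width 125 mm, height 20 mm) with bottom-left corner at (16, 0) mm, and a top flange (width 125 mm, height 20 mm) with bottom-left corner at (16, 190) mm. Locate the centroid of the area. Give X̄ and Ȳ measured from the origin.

web: A = 16 × 210 = 3360.00, centroid at (8.00, 105.00).
bottom flange: A = 125 × 20 = 2500.00, centroid at (78.50, 10.00).
top flange: A = 125 × 20 = 2500.00, centroid at (78.50, 200.00).
ΣA = 8360.00 mm²
ΣAX̄ = (3360.00)(8.00) + (2500.00)(78.50) + (2500.00)(78.50) = 419380.00 mm³
ΣAȲ = (3360.00)(105.00) + (2500.00)(10.00) + (2500.00)(200.00) = 877800.00 mm³
X̄ = 419380.00 / 8360.00 = 50.17 mm
Ȳ = 877800.00 / 8360.00 = 105.00 mm

X̄ = 50.17 mm, Ȳ = 105.00 mm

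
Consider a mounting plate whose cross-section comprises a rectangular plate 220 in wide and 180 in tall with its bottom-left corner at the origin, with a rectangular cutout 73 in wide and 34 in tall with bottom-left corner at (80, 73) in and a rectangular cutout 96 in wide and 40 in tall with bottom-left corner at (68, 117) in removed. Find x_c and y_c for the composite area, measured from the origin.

plate: A = 220 × 180 = 39600.00, centroid at (110.00, 90.00).
hole 1: A = −(73 × 34) = -2482.00, centroid at (116.50, 90.00).
hole 2: A = −(96 × 40) = -3840.00, centroid at (116.00, 137.00).
ΣA = 33278.00 in², ΣAx_c = 3621407.00 in³, ΣAy_c = 2814540.00 in³.
x_c = 3621407.00/33278.00 = 108.82 in; y_c = 2814540.00/33278.00 = 84.58 in.

x_c = 108.82 in, y_c = 84.58 in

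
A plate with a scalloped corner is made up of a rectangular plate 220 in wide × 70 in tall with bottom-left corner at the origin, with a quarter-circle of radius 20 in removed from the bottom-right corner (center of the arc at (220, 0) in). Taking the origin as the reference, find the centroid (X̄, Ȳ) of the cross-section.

X̄ = 107.89 in, Ȳ = 35.55 in

plate: A = 220 × 70 = 15400.00, centroid at (110.00, 35.00).
removed quarter-circle: A = −¼π·20² = -314.16, centroid at (211.51, 8.49).
ΣA = 15085.84 in², ΣAX̄ = 1627551.63 in³, ΣAȲ = 536333.33 in³.
X̄ = 1627551.63/15085.84 = 107.89 in; Ȳ = 536333.33/15085.84 = 35.55 in.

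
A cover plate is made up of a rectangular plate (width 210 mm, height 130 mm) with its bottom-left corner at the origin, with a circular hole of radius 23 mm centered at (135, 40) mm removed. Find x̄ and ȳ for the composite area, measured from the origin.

plate: A = 210 × 130 = 27300.00, centroid at (105.00, 65.00).
hole: A = −π·23² = -1661.90, centroid at (135.00, 40.00).
ΣA = 25638.10 mm², ΣAx̄ = 2642143.16 mm³, ΣAȳ = 1708023.90 mm³.
x̄ = 2642143.16/25638.10 = 103.06 mm; ȳ = 1708023.90/25638.10 = 66.62 mm.

x̄ = 103.06 mm, ȳ = 66.62 mm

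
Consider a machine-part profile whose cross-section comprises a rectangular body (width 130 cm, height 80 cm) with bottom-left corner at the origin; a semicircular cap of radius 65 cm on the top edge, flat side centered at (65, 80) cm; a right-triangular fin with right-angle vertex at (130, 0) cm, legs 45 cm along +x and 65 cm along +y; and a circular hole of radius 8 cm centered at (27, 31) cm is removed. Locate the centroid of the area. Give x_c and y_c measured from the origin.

rectangular body: A = 130 × 80 = 10400.00, centroid at (65.00, 40.00).
semicircular top: A = ½π·65² = 6636.61, centroid at (65.00, 107.59).
triangular fin: A = ½·45·65 = 1462.50, centroid at (145.00, 21.67).
hole: A = −π·8² = -201.06, centroid at (27.00, 31.00).
ΣA = 18298.05 cm²
ΣAx_c = (10400.00)(65.00) + (6636.61)(65.00) + (1462.50)(145.00) + (-201.06)(27.00) = 1314013.77 cm³
ΣAy_c = (10400.00)(40.00) + (6636.61)(107.59) + (1462.50)(21.67) + (-201.06)(31.00) = 1155467.07 cm³
x_c = 1314013.77 / 18298.05 = 71.81 cm
y_c = 1155467.07 / 18298.05 = 63.15 cm

x_c = 71.81 cm, y_c = 63.15 cm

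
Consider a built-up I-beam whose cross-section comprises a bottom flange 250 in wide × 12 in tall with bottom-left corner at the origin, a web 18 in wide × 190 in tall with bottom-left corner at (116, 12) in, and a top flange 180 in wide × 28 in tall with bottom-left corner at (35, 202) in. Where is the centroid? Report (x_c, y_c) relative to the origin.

bottom flange: A = 250 × 12 = 3000.00, centroid at (125.00, 6.00).
web: A = 18 × 190 = 3420.00, centroid at (125.00, 107.00).
top flange: A = 180 × 28 = 5040.00, centroid at (125.00, 216.00).
ΣA = 11460.00 in², ΣAx_c = 1432500.00 in³, ΣAy_c = 1472580.00 in³.
x_c = 1432500.00/11460.00 = 125.00 in; y_c = 1472580.00/11460.00 = 128.50 in.

x_c = 125.00 in, y_c = 128.50 in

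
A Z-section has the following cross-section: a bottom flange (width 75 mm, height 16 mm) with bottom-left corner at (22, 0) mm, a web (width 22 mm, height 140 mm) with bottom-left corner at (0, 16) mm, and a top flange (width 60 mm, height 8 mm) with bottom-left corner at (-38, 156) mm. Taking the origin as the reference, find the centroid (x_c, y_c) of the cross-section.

x_c = 21.31 mm, y_c = 73.80 mm

Part | A | x̄ᵢ | ȳᵢ | A·x̄ᵢ | A·ȳᵢ
bottom flange | 1200.00 | 59.50 | 8.00 | 71400.00 | 9600.00
web | 3080.00 | 11.00 | 86.00 | 33880.00 | 264880.00
top flange | 480.00 | -8.00 | 160.00 | -3840.00 | 76800.00
Σ | 4760.00 |  |  | 101440.00 | 351280.00
x_c = 101440.00 / 4760.00 = 21.31 mm
y_c = 351280.00 / 4760.00 = 73.80 mm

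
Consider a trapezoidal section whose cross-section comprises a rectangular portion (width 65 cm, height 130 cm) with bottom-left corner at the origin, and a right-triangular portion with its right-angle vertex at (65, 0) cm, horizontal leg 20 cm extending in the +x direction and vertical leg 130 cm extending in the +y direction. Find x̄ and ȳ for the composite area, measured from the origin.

x̄ = 37.72 cm, ȳ = 62.11 cm

rectangular portion: A = 65 × 130 = 8450.00, centroid at (32.50, 65.00).
triangular portion: A = ½·20·130 = 1300.00, centroid at (71.67, 43.33).
ΣA = 9750.00 cm², ΣAx̄ = 367791.67 cm³, ΣAȳ = 605583.33 cm³.
x̄ = 367791.67/9750.00 = 37.72 cm; ȳ = 605583.33/9750.00 = 62.11 cm.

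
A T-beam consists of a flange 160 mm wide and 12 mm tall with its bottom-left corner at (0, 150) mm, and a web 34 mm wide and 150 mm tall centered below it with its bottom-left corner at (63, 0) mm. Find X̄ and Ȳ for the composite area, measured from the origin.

web: A = 34 × 150 = 5100.00, centroid at (80.00, 75.00).
flange: A = 160 × 12 = 1920.00, centroid at (80.00, 156.00).
ΣA = 7020.00 mm²
ΣAX̄ = (5100.00)(80.00) + (1920.00)(80.00) = 561600.00 mm³
ΣAȲ = (5100.00)(75.00) + (1920.00)(156.00) = 682020.00 mm³
X̄ = 561600.00 / 7020.00 = 80.00 mm
Ȳ = 682020.00 / 7020.00 = 97.15 mm

X̄ = 80.00 mm, Ȳ = 97.15 mm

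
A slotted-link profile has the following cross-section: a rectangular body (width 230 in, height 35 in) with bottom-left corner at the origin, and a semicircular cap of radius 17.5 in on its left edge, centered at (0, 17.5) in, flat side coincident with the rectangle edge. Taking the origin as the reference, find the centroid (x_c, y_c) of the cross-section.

rectangular body: A = 230 × 35 = 8050.00, centroid at (115.00, 17.50).
semicircular end: A = ½π·17.5² = 481.06, centroid at (-7.43, 17.50).
ΣA = 8531.06 in², ΣAx_c = 922177.08 in³, ΣAy_c = 149293.49 in³.
x_c = 922177.08/8531.06 = 108.10 in; y_c = 149293.49/8531.06 = 17.50 in.

x_c = 108.10 in, y_c = 17.50 in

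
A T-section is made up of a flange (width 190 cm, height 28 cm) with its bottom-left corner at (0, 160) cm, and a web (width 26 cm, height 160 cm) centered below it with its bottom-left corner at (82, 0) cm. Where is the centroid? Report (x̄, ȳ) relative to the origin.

x̄ = 95.00 cm, ȳ = 132.75 cm

web: A = 26 × 160 = 4160.00, centroid at (95.00, 80.00).
flange: A = 190 × 28 = 5320.00, centroid at (95.00, 174.00).
ΣA = 9480.00 cm², ΣAx̄ = 900600.00 cm³, ΣAȳ = 1258480.00 cm³.
x̄ = 900600.00/9480.00 = 95.00 cm; ȳ = 1258480.00/9480.00 = 132.75 cm.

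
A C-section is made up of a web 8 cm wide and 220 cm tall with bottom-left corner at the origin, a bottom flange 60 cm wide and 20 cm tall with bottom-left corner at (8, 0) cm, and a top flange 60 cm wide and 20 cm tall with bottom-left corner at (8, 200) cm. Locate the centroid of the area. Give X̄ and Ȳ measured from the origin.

X̄ = 23.62 cm, Ȳ = 110.00 cm

Part | A | x̄ᵢ | ȳᵢ | A·x̄ᵢ | A·ȳᵢ
web | 1760.00 | 4.00 | 110.00 | 7040.00 | 193600.00
bottom flange | 1200.00 | 38.00 | 10.00 | 45600.00 | 12000.00
top flange | 1200.00 | 38.00 | 210.00 | 45600.00 | 252000.00
Σ | 4160.00 |  |  | 98240.00 | 457600.00
X̄ = 98240.00 / 4160.00 = 23.62 cm
Ȳ = 457600.00 / 4160.00 = 110.00 cm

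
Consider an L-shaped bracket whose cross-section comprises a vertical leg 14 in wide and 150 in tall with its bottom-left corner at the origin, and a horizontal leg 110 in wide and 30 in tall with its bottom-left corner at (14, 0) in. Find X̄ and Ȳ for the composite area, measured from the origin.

X̄ = 44.89 in, Ȳ = 38.33 in

vertical leg: A = 14 × 150 = 2100.00, centroid at (7.00, 75.00).
horizontal leg: A = 110 × 30 = 3300.00, centroid at (69.00, 15.00).
ΣA = 5400.00 in², ΣAX̄ = 242400.00 in³, ΣAȲ = 207000.00 in³.
X̄ = 242400.00/5400.00 = 44.89 in; Ȳ = 207000.00/5400.00 = 38.33 in.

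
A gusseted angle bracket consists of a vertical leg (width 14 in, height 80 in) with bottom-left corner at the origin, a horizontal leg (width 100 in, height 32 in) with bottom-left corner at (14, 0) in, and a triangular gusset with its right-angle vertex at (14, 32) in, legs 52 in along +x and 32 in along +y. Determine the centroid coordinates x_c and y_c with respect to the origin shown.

x_c = 46.33 in, y_c = 25.52 in

vertical leg: A = 14 × 80 = 1120.00, centroid at (7.00, 40.00).
horizontal leg: A = 100 × 32 = 3200.00, centroid at (64.00, 16.00).
gusset: A = ½·52·32 = 832.00, centroid at (31.33, 42.67).
ΣA = 5152.00 in²
ΣAx_c = (1120.00)(7.00) + (3200.00)(64.00) + (832.00)(31.33) = 238709.33 in³
ΣAy_c = (1120.00)(40.00) + (3200.00)(16.00) + (832.00)(42.67) = 131498.67 in³
x_c = 238709.33 / 5152.00 = 46.33 in
y_c = 131498.67 / 5152.00 = 25.52 in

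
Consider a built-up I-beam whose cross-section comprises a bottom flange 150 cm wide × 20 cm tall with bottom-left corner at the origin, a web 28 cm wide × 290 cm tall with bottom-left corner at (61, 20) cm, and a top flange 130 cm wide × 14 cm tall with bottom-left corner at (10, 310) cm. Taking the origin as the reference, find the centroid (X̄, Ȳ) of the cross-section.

bottom flange: A = 150 × 20 = 3000.00, centroid at (75.00, 10.00).
web: A = 28 × 290 = 8120.00, centroid at (75.00, 165.00).
top flange: A = 130 × 14 = 1820.00, centroid at (75.00, 317.00).
ΣA = 12940.00 cm², ΣAX̄ = 970500.00 cm³, ΣAȲ = 1946740.00 cm³.
X̄ = 970500.00/12940.00 = 75.00 cm; Ȳ = 1946740.00/12940.00 = 150.44 cm.

X̄ = 75.00 cm, Ȳ = 150.44 cm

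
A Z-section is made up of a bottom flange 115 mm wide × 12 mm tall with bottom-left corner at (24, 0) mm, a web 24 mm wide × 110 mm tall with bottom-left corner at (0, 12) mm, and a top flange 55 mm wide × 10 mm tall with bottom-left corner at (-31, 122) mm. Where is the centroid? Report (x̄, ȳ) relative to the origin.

Part | A | x̄ᵢ | ȳᵢ | A·x̄ᵢ | A·ȳᵢ
bottom flange | 1380.00 | 81.50 | 6.00 | 112470.00 | 8280.00
web | 2640.00 | 12.00 | 67.00 | 31680.00 | 176880.00
top flange | 550.00 | -3.50 | 127.00 | -1925.00 | 69850.00
Σ | 4570.00 |  |  | 142225.00 | 255010.00
x̄ = 142225.00 / 4570.00 = 31.12 mm
ȳ = 255010.00 / 4570.00 = 55.80 mm

x̄ = 31.12 mm, ȳ = 55.80 mm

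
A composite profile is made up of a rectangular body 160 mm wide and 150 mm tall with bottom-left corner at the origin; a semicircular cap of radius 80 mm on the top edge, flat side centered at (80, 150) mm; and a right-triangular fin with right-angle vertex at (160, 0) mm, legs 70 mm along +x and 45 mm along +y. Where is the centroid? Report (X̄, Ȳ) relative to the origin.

X̄ = 84.57 mm, Ȳ = 103.09 mm

rectangular body: A = 160 × 150 = 24000.00, centroid at (80.00, 75.00).
semicircular top: A = ½π·80² = 10053.10, centroid at (80.00, 183.95).
triangular fin: A = ½·70·45 = 1575.00, centroid at (183.33, 15.00).
ΣA = 35628.10 mm²
ΣAX̄ = (24000.00)(80.00) + (10053.10)(80.00) + (1575.00)(183.33) = 3012997.72 mm³
ΣAȲ = (24000.00)(75.00) + (10053.10)(183.95) + (1575.00)(15.00) = 3672922.81 mm³
X̄ = 3012997.72 / 35628.10 = 84.57 mm
Ȳ = 3672922.81 / 35628.10 = 103.09 mm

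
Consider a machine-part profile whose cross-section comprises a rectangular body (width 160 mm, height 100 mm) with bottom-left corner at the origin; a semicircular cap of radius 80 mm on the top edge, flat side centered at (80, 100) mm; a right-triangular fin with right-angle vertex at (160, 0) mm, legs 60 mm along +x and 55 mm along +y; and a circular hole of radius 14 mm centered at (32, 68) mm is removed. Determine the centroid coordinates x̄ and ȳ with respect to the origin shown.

Part | A | x̄ᵢ | ȳᵢ | A·x̄ᵢ | A·ȳᵢ
rectangular body | 16000.00 | 80.00 | 50.00 | 1280000.00 | 800000.00
semicircular top | 10053.10 | 80.00 | 133.95 | 804247.72 | 1346642.98
triangular fin | 1650.00 | 180.00 | 18.33 | 297000.00 | 30250.00
hole | -615.75 | 32.00 | 68.00 | -19704.07 | -41871.15
Σ | 27087.34 |  |  | 2361543.65 | 2135021.84
x̄ = 2361543.65 / 27087.34 = 87.18 mm
ȳ = 2135021.84 / 27087.34 = 78.82 mm

x̄ = 87.18 mm, ȳ = 78.82 mm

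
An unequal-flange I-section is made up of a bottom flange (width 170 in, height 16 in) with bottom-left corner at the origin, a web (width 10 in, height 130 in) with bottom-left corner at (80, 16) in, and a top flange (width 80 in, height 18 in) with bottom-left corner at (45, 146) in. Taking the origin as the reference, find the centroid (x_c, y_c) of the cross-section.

bottom flange: A = 170 × 16 = 2720.00, centroid at (85.00, 8.00).
web: A = 10 × 130 = 1300.00, centroid at (85.00, 81.00).
top flange: A = 80 × 18 = 1440.00, centroid at (85.00, 155.00).
ΣA = 5460.00 in², ΣAx_c = 464100.00 in³, ΣAy_c = 350260.00 in³.
x_c = 464100.00/5460.00 = 85.00 in; y_c = 350260.00/5460.00 = 64.15 in.

x_c = 85.00 in, y_c = 64.15 in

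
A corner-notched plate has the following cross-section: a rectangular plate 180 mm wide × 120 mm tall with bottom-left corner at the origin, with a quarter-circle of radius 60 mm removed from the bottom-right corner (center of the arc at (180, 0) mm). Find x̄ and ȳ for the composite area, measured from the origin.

x̄ = 80.28 mm, ȳ = 65.20 mm

Part | A | x̄ᵢ | ȳᵢ | A·x̄ᵢ | A·ȳᵢ
plate | 21600.00 | 90.00 | 60.00 | 1944000.00 | 1296000.00
removed quarter-circle | -2827.43 | 154.54 | 25.46 | -436938.01 | -72000.00
Σ | 18772.57 |  |  | 1507061.99 | 1224000.00
x̄ = 1507061.99 / 18772.57 = 80.28 mm
ȳ = 1224000.00 / 18772.57 = 65.20 mm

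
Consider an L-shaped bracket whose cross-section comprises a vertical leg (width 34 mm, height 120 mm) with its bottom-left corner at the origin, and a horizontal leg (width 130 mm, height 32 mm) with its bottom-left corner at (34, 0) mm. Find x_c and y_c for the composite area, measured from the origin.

x_c = 58.40 mm, y_c = 37.79 mm

Part | A | x̄ᵢ | ȳᵢ | A·x̄ᵢ | A·ȳᵢ
vertical leg | 4080.00 | 17.00 | 60.00 | 69360.00 | 244800.00
horizontal leg | 4160.00 | 99.00 | 16.00 | 411840.00 | 66560.00
Σ | 8240.00 |  |  | 481200.00 | 311360.00
x_c = 481200.00 / 8240.00 = 58.40 mm
y_c = 311360.00 / 8240.00 = 37.79 mm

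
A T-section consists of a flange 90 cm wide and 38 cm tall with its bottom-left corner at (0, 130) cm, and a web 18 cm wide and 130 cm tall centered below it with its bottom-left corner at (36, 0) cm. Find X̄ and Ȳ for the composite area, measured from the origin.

X̄ = 45.00 cm, Ȳ = 114.88 cm

Part | A | x̄ᵢ | ȳᵢ | A·x̄ᵢ | A·ȳᵢ
web | 2340.00 | 45.00 | 65.00 | 105300.00 | 152100.00
flange | 3420.00 | 45.00 | 149.00 | 153900.00 | 509580.00
Σ | 5760.00 |  |  | 259200.00 | 661680.00
X̄ = 259200.00 / 5760.00 = 45.00 cm
Ȳ = 661680.00 / 5760.00 = 114.88 cm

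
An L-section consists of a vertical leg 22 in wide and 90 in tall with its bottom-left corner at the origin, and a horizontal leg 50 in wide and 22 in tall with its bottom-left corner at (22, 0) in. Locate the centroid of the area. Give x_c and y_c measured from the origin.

x_c = 23.86 in, y_c = 32.86 in

Part | A | x̄ᵢ | ȳᵢ | A·x̄ᵢ | A·ȳᵢ
vertical leg | 1980.00 | 11.00 | 45.00 | 21780.00 | 89100.00
horizontal leg | 1100.00 | 47.00 | 11.00 | 51700.00 | 12100.00
Σ | 3080.00 |  |  | 73480.00 | 101200.00
x_c = 73480.00 / 3080.00 = 23.86 in
y_c = 101200.00 / 3080.00 = 32.86 in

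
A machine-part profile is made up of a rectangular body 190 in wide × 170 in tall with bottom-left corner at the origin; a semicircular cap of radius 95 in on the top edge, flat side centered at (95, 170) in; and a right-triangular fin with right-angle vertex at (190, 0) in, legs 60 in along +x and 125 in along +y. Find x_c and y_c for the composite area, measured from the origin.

x_c = 103.59 in, y_c = 117.14 in

Part | A | x̄ᵢ | ȳᵢ | A·x̄ᵢ | A·ȳᵢ
rectangular body | 32300.00 | 95.00 | 85.00 | 3068500.00 | 2745500.00
semicircular top | 14176.44 | 95.00 | 210.32 | 1346761.50 | 2981577.60
triangular fin | 3750.00 | 210.00 | 41.67 | 787500.00 | 156250.00
Σ | 50226.44 |  |  | 5202761.50 | 5883327.60
x_c = 5202761.50 / 50226.44 = 103.59 in
y_c = 5883327.60 / 50226.44 = 117.14 in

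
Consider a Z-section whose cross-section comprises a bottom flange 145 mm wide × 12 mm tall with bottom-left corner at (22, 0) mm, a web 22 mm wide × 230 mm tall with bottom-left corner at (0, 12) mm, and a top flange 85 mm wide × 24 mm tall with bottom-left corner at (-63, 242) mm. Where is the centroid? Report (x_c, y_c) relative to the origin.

x_c = 20.17 mm, y_c = 132.49 mm

Part | A | x̄ᵢ | ȳᵢ | A·x̄ᵢ | A·ȳᵢ
bottom flange | 1740.00 | 94.50 | 6.00 | 164430.00 | 10440.00
web | 5060.00 | 11.00 | 127.00 | 55660.00 | 642620.00
top flange | 2040.00 | -20.50 | 254.00 | -41820.00 | 518160.00
Σ | 8840.00 |  |  | 178270.00 | 1171220.00
x_c = 178270.00 / 8840.00 = 20.17 mm
y_c = 1171220.00 / 8840.00 = 132.49 mm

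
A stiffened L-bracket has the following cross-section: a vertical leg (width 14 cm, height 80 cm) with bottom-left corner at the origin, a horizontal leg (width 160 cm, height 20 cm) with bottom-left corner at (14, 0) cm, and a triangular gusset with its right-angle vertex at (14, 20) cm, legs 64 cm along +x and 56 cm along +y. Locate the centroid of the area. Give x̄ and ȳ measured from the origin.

vertical leg: A = 14 × 80 = 1120.00, centroid at (7.00, 40.00).
horizontal leg: A = 160 × 20 = 3200.00, centroid at (94.00, 10.00).
gusset: A = ½·64·56 = 1792.00, centroid at (35.33, 38.67).
ΣA = 6112.00 cm²
ΣAx̄ = (1120.00)(7.00) + (3200.00)(94.00) + (1792.00)(35.33) = 371957.33 cm³
ΣAȳ = (1120.00)(40.00) + (3200.00)(10.00) + (1792.00)(38.67) = 146090.67 cm³
x̄ = 371957.33 / 6112.00 = 60.86 cm
ȳ = 146090.67 / 6112.00 = 23.90 cm

x̄ = 60.86 cm, ȳ = 23.90 cm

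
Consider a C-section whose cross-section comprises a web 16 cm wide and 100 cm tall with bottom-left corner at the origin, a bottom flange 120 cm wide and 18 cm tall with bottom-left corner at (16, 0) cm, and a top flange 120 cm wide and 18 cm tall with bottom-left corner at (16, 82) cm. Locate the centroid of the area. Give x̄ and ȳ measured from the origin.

web: A = 16 × 100 = 1600.00, centroid at (8.00, 50.00).
bottom flange: A = 120 × 18 = 2160.00, centroid at (76.00, 9.00).
top flange: A = 120 × 18 = 2160.00, centroid at (76.00, 91.00).
ΣA = 5920.00 cm²
ΣAx̄ = (1600.00)(8.00) + (2160.00)(76.00) + (2160.00)(76.00) = 341120.00 cm³
ΣAȳ = (1600.00)(50.00) + (2160.00)(9.00) + (2160.00)(91.00) = 296000.00 cm³
x̄ = 341120.00 / 5920.00 = 57.62 cm
ȳ = 296000.00 / 5920.00 = 50.00 cm

x̄ = 57.62 cm, ȳ = 50.00 cm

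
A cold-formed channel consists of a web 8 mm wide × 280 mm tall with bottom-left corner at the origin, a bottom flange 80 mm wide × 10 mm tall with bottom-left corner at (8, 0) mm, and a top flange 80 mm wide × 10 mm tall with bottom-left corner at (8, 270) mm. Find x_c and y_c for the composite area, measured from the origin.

x_c = 22.33 mm, y_c = 140.00 mm

web: A = 8 × 280 = 2240.00, centroid at (4.00, 140.00).
bottom flange: A = 80 × 10 = 800.00, centroid at (48.00, 5.00).
top flange: A = 80 × 10 = 800.00, centroid at (48.00, 275.00).
ΣA = 3840.00 mm², ΣAx_c = 85760.00 mm³, ΣAy_c = 537600.00 mm³.
x_c = 85760.00/3840.00 = 22.33 mm; y_c = 537600.00/3840.00 = 140.00 mm.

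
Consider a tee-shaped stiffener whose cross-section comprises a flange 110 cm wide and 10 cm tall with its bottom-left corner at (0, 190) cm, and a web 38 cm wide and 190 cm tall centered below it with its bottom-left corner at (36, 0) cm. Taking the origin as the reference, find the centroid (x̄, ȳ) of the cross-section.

x̄ = 55.00 cm, ȳ = 108.22 cm

Part | A | x̄ᵢ | ȳᵢ | A·x̄ᵢ | A·ȳᵢ
web | 7220.00 | 55.00 | 95.00 | 397100.00 | 685900.00
flange | 1100.00 | 55.00 | 195.00 | 60500.00 | 214500.00
Σ | 8320.00 |  |  | 457600.00 | 900400.00
x̄ = 457600.00 / 8320.00 = 55.00 cm
ȳ = 900400.00 / 8320.00 = 108.22 cm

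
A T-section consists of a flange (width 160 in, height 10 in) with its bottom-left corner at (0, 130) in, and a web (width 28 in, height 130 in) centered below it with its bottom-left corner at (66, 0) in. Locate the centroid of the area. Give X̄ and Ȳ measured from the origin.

web: A = 28 × 130 = 3640.00, centroid at (80.00, 65.00).
flange: A = 160 × 10 = 1600.00, centroid at (80.00, 135.00).
ΣA = 5240.00 in², ΣAX̄ = 419200.00 in³, ΣAȲ = 452600.00 in³.
X̄ = 419200.00/5240.00 = 80.00 in; Ȳ = 452600.00/5240.00 = 86.37 in.

X̄ = 80.00 in, Ȳ = 86.37 in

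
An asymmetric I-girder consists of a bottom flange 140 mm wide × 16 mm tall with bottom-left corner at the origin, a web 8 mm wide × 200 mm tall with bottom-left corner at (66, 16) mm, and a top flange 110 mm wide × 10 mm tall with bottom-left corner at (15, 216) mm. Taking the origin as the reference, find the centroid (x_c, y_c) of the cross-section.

x_c = 70.00 mm, y_c = 90.41 mm

bottom flange: A = 140 × 16 = 2240.00, centroid at (70.00, 8.00).
web: A = 8 × 200 = 1600.00, centroid at (70.00, 116.00).
top flange: A = 110 × 10 = 1100.00, centroid at (70.00, 221.00).
ΣA = 4940.00 mm², ΣAx_c = 345800.00 mm³, ΣAy_c = 446620.00 mm³.
x_c = 345800.00/4940.00 = 70.00 mm; y_c = 446620.00/4940.00 = 90.41 mm.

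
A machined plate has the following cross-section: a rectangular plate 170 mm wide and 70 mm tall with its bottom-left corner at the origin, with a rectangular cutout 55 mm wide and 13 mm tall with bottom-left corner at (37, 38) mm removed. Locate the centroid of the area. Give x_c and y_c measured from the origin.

plate: A = 170 × 70 = 11900.00, centroid at (85.00, 35.00).
hole: A = −(55 × 13) = -715.00, centroid at (64.50, 44.50).
ΣA = 11185.00 mm², ΣAx_c = 965382.50 mm³, ΣAy_c = 384682.50 mm³.
x_c = 965382.50/11185.00 = 86.31 mm; y_c = 384682.50/11185.00 = 34.39 mm.

x_c = 86.31 mm, y_c = 34.39 mm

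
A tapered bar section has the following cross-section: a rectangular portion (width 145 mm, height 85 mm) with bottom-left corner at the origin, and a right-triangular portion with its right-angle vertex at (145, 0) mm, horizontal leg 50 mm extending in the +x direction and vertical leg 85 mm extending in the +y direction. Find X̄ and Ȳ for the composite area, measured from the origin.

Part | A | x̄ᵢ | ȳᵢ | A·x̄ᵢ | A·ȳᵢ
rectangular portion | 12325.00 | 72.50 | 42.50 | 893562.50 | 523812.50
triangular portion | 2125.00 | 161.67 | 28.33 | 343541.67 | 60208.33
Σ | 14450.00 |  |  | 1237104.17 | 584020.83
X̄ = 1237104.17 / 14450.00 = 85.61 mm
Ȳ = 584020.83 / 14450.00 = 40.42 mm

X̄ = 85.61 mm, Ȳ = 40.42 mm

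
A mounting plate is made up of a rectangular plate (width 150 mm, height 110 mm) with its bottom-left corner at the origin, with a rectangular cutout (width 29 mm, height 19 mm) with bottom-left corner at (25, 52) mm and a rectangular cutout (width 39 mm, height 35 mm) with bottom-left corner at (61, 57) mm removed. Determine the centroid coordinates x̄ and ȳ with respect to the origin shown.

x̄ = 75.83 mm, ȳ = 52.93 mm

plate: A = 150 × 110 = 16500.00, centroid at (75.00, 55.00).
hole 1: A = −(29 × 19) = -551.00, centroid at (39.50, 61.50).
hole 2: A = −(39 × 35) = -1365.00, centroid at (80.50, 74.50).
ΣA = 14584.00 mm²
ΣAx̄ = (16500.00)(75.00) + (-551.00)(39.50) + (-1365.00)(80.50) = 1105853.00 mm³
ΣAȳ = (16500.00)(55.00) + (-551.00)(61.50) + (-1365.00)(74.50) = 771921.00 mm³
x̄ = 1105853.00 / 14584.00 = 75.83 mm
ȳ = 771921.00 / 14584.00 = 52.93 mm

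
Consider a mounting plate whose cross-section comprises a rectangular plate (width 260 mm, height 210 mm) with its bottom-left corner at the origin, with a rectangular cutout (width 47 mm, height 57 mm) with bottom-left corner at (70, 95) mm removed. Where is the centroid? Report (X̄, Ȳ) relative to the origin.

X̄ = 131.88 mm, Ȳ = 104.05 mm

plate: A = 260 × 210 = 54600.00, centroid at (130.00, 105.00).
hole: A = −(47 × 57) = -2679.00, centroid at (93.50, 123.50).
ΣA = 51921.00 mm²
ΣAX̄ = (54600.00)(130.00) + (-2679.00)(93.50) = 6847513.50 mm³
ΣAȲ = (54600.00)(105.00) + (-2679.00)(123.50) = 5402143.50 mm³
X̄ = 6847513.50 / 51921.00 = 131.88 mm
Ȳ = 5402143.50 / 51921.00 = 104.05 mm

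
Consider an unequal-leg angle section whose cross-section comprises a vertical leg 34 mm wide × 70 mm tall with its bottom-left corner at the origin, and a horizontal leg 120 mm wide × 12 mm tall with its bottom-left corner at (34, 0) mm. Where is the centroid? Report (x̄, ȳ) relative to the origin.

x̄ = 46.03 mm, ȳ = 24.07 mm

vertical leg: A = 34 × 70 = 2380.00, centroid at (17.00, 35.00).
horizontal leg: A = 120 × 12 = 1440.00, centroid at (94.00, 6.00).
ΣA = 3820.00 mm²
ΣAx̄ = (2380.00)(17.00) + (1440.00)(94.00) = 175820.00 mm³
ΣAȳ = (2380.00)(35.00) + (1440.00)(6.00) = 91940.00 mm³
x̄ = 175820.00 / 3820.00 = 46.03 mm
ȳ = 91940.00 / 3820.00 = 24.07 mm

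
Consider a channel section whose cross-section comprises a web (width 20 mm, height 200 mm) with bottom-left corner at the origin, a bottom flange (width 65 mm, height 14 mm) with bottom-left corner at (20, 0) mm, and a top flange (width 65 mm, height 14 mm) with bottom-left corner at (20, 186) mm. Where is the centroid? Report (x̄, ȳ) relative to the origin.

web: A = 20 × 200 = 4000.00, centroid at (10.00, 100.00).
bottom flange: A = 65 × 14 = 910.00, centroid at (52.50, 7.00).
top flange: A = 65 × 14 = 910.00, centroid at (52.50, 193.00).
ΣA = 5820.00 mm²
ΣAx̄ = (4000.00)(10.00) + (910.00)(52.50) + (910.00)(52.50) = 135550.00 mm³
ΣAȳ = (4000.00)(100.00) + (910.00)(7.00) + (910.00)(193.00) = 582000.00 mm³
x̄ = 135550.00 / 5820.00 = 23.29 mm
ȳ = 582000.00 / 5820.00 = 100.00 mm

x̄ = 23.29 mm, ȳ = 100.00 mm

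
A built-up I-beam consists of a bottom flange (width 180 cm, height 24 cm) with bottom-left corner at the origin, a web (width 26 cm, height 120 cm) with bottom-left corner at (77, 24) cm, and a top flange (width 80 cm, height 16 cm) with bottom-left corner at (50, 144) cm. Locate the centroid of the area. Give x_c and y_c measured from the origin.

bottom flange: A = 180 × 24 = 4320.00, centroid at (90.00, 12.00).
web: A = 26 × 120 = 3120.00, centroid at (90.00, 84.00).
top flange: A = 80 × 16 = 1280.00, centroid at (90.00, 152.00).
ΣA = 8720.00 cm², ΣAx_c = 784800.00 cm³, ΣAy_c = 508480.00 cm³.
x_c = 784800.00/8720.00 = 90.00 cm; y_c = 508480.00/8720.00 = 58.31 cm.

x_c = 90.00 cm, y_c = 58.31 cm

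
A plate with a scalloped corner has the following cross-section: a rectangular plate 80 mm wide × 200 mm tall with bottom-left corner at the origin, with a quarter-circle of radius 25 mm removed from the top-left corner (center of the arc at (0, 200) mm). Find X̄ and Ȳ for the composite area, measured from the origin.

plate: A = 80 × 200 = 16000.00, centroid at (40.00, 100.00).
removed quarter-circle: A = −¼π·25² = -490.87, centroid at (10.61, 189.39).
ΣA = 15509.13 mm², ΣAX̄ = 634791.67 mm³, ΣAȲ = 1507033.56 mm³.
X̄ = 634791.67/15509.13 = 40.93 mm; Ȳ = 1507033.56/15509.13 = 97.17 mm.

X̄ = 40.93 mm, Ȳ = 97.17 mm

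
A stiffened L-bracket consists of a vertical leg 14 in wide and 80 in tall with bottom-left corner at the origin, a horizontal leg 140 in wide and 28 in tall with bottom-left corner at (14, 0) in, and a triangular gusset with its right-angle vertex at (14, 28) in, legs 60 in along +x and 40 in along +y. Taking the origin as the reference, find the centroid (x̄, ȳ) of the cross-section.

x̄ = 60.56 in, ȳ = 23.92 in

Part | A | x̄ᵢ | ȳᵢ | A·x̄ᵢ | A·ȳᵢ
vertical leg | 1120.00 | 7.00 | 40.00 | 7840.00 | 44800.00
horizontal leg | 3920.00 | 84.00 | 14.00 | 329280.00 | 54880.00
gusset | 1200.00 | 34.00 | 41.33 | 40800.00 | 49600.00
Σ | 6240.00 |  |  | 377920.00 | 149280.00
x̄ = 377920.00 / 6240.00 = 60.56 in
ȳ = 149280.00 / 6240.00 = 23.92 in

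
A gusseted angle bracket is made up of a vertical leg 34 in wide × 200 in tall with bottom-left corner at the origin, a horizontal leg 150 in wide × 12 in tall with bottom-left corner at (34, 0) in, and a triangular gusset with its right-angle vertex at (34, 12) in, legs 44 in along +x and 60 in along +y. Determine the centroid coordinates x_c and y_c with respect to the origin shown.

x_c = 37.91 in, y_c = 73.90 in

vertical leg: A = 34 × 200 = 6800.00, centroid at (17.00, 100.00).
horizontal leg: A = 150 × 12 = 1800.00, centroid at (109.00, 6.00).
gusset: A = ½·44·60 = 1320.00, centroid at (48.67, 32.00).
ΣA = 9920.00 in², ΣAx_c = 376040.00 in³, ΣAy_c = 733040.00 in³.
x_c = 376040.00/9920.00 = 37.91 in; y_c = 733040.00/9920.00 = 73.90 in.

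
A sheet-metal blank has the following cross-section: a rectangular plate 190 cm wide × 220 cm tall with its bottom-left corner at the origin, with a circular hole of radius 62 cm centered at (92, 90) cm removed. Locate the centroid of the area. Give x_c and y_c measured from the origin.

Part | A | x̄ᵢ | ȳᵢ | A·x̄ᵢ | A·ȳᵢ
plate | 41800.00 | 95.00 | 110.00 | 3971000.00 | 4598000.00
hole | -12076.28 | 92.00 | 90.00 | -1111017.96 | -1086865.39
Σ | 29723.72 |  |  | 2859982.04 | 3511134.61
x_c = 2859982.04 / 29723.72 = 96.22 cm
y_c = 3511134.61 / 29723.72 = 118.13 cm

x_c = 96.22 cm, y_c = 118.13 cm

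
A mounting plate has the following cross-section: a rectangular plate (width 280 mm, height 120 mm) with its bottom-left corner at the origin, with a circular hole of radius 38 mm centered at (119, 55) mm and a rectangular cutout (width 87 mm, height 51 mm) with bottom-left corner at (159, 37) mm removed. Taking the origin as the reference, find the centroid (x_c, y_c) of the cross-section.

x_c = 132.61 mm, y_c = 60.47 mm

plate: A = 280 × 120 = 33600.00, centroid at (140.00, 60.00).
hole 1: A = −π·38² = -4536.46, centroid at (119.00, 55.00).
hole 2: A = −(87 × 51) = -4437.00, centroid at (202.50, 62.50).
ΣA = 24626.54 mm²
ΣAx_c = (33600.00)(140.00) + (-4536.46)(119.00) + (-4437.00)(202.50) = 3265668.78 mm³
ΣAy_c = (33600.00)(60.00) + (-4536.46)(55.00) + (-4437.00)(62.50) = 1489182.21 mm³
x_c = 3265668.78 / 24626.54 = 132.61 mm
y_c = 1489182.21 / 24626.54 = 60.47 mm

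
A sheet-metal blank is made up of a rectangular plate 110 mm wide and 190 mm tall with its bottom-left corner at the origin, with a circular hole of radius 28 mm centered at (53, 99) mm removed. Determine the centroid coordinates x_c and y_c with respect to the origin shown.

x_c = 55.27 mm, y_c = 94.47 mm

plate: A = 110 × 190 = 20900.00, centroid at (55.00, 95.00).
hole: A = −π·28² = -2463.01, centroid at (53.00, 99.00).
ΣA = 18436.99 mm²
ΣAx_c = (20900.00)(55.00) + (-2463.01)(53.00) = 1018960.54 mm³
ΣAy_c = (20900.00)(95.00) + (-2463.01)(99.00) = 1741662.14 mm³
x_c = 1018960.54 / 18436.99 = 55.27 mm
y_c = 1741662.14 / 18436.99 = 94.47 mm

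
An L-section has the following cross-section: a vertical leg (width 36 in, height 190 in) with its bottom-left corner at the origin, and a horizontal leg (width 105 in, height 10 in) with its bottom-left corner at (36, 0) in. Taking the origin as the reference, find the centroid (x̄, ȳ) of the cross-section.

x̄ = 27.38 in, ȳ = 83.02 in

vertical leg: A = 36 × 190 = 6840.00, centroid at (18.00, 95.00).
horizontal leg: A = 105 × 10 = 1050.00, centroid at (88.50, 5.00).
ΣA = 7890.00 in², ΣAx̄ = 216045.00 in³, ΣAȳ = 655050.00 in³.
x̄ = 216045.00/7890.00 = 27.38 in; ȳ = 655050.00/7890.00 = 83.02 in.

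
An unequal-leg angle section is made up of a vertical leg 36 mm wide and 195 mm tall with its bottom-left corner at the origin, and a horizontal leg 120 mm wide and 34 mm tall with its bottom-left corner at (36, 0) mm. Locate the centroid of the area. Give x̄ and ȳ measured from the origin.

vertical leg: A = 36 × 195 = 7020.00, centroid at (18.00, 97.50).
horizontal leg: A = 120 × 34 = 4080.00, centroid at (96.00, 17.00).
ΣA = 11100.00 mm²
ΣAx̄ = (7020.00)(18.00) + (4080.00)(96.00) = 518040.00 mm³
ΣAȳ = (7020.00)(97.50) + (4080.00)(17.00) = 753810.00 mm³
x̄ = 518040.00 / 11100.00 = 46.67 mm
ȳ = 753810.00 / 11100.00 = 67.91 mm

x̄ = 46.67 mm, ȳ = 67.91 mm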